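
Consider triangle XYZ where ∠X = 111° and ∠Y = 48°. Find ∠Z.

Let angle Z = x. Then 111 + 48 + x = 180.
x = 180 - 159 = 21 degrees.

21 degrees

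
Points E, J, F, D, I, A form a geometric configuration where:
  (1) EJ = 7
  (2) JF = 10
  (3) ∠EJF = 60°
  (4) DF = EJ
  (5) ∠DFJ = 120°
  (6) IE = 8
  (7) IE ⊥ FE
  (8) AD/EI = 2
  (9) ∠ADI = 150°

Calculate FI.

Step 1: By the law of cosines on triangle EJF: EF² = 7² + 10² − 2·7·10·cos(60°) = 79, so EF = √79.
Step 2: By the law of cosines on triangle FEI: FI² = √79² + 8² − 2·√79·8·cos(90°) = 143, so FI = √143.

Therefore, the length of FI = √143.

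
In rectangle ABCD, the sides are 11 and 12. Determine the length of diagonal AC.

A rectangle's diagonal splits it into two right triangles, with the diagonal as the hypotenuse.
By the Pythagorean theorem, d^2 = 11^2 + 12^2 = 265.
Therefore d = sqrt(265).

sqrt(265)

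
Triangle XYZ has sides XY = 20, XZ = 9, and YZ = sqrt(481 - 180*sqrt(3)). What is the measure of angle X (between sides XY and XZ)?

cos(X) = (20² + 9² - (sqrt(481 - 180*sqrt(3)))²) / (2 × 20 × 9) = sqrt(3)/2, so X = arccos(sqrt(3)/2) = 30°.

30°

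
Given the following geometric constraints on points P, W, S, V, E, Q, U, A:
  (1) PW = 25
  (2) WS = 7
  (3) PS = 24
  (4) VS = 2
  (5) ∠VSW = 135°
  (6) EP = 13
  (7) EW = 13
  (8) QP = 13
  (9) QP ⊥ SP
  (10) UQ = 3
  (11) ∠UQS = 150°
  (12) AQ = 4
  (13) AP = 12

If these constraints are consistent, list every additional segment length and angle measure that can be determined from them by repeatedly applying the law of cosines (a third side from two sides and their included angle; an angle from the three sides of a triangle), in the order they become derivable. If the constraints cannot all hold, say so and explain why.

The constraints are consistent. Derivable facts, in order:
After 1 step:
- SQ ≈ 27.29
- WV ≈ 8.53
- ∠APQ = 17.84°
- ∠AQP = 66.78°
- ∠EPW = 15.94°
- ∠EWP = 15.94°
- ∠PAQ = 95.38°
- ∠PEW = 148.12°
- ∠PSW = 90°
- ∠PWS = 73.74°
- ∠SPW = 16.26°
After 2 steps:
- SU ≈ 29.93
- ∠PQS = 61.56°
- ∠PSQ = 28.44°
- ∠SVW = 35.46°
- ∠SWV = 9.54°
After 3 steps:
- ∠QSU = 2.87°
- ∠QUS = 27.13°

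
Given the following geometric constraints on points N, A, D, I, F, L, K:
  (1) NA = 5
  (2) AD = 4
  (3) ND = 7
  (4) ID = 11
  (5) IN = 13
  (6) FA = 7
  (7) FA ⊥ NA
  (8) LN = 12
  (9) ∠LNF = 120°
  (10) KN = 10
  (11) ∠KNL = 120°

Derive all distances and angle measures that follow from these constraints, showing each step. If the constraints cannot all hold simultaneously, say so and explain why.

The constraints are consistent.

Step 1: From NA = 5, AF = 7, and ∠NAF = 90°, by the law of cosines:
  NF² = NA² + AF² - 2·NA·AF·cos(90°) = 25 + 49 - 0 = 74
  NF = √74

Step 2: From LN = 12, NK = 10, and ∠LNK = 120°, by the law of cosines:
  LK² = LN² + NK² - 2·LN·NK·cos(120°) = 144 + 100 + 120 = 364
  LK = 2·√91

Step 3: From NA = 5, ND = 7, AD = 4, by the inverse law of cosines:
  cos(∠AND) = (NA² + ND² - AD²) / (2·NA·ND)
  ∠AND = 34.05°

Step 4: From ND = 7, NI = 13, DI = 11, by the inverse law of cosines:
  cos(∠DNI) = (ND² + NI² - DI²) / (2·ND·NI)
  ∠DNI = 57.79°

Step 5: From AD = 4, AN = 5, DN = 7, by the inverse law of cosines:
  cos(∠DAN) = (AD² + AN² - DN²) / (2·AD·AN)
  ∠DAN = 101.54°

Step 6: From DA = 4, DN = 7, AN = 5, by the inverse law of cosines:
  cos(∠ADN) = (DA² + DN² - AN²) / (2·DA·DN)
  ∠ADN = 44.42°

Step 7: From DI = 11, DN = 7, IN = 13, by the inverse law of cosines:
  cos(∠IDN) = (DI² + DN² - IN²) / (2·DI·DN)
  ∠IDN = 89.63°

Step 8: From ID = 11, IN = 13, DN = 7, by the inverse law of cosines:
  cos(∠DIN) = (ID² + IN² - DN²) / (2·ID·IN)
  ∠DIN = 32.58°

Step 9: From FN = √74, NL = 12, and ∠FNL = 120°, by the law of cosines:
  FL² = FN² + NL² - 2·FN·NL·cos(120°) = 74 + 144 + 103.2 = 321.2
  FL ≈ 17.92

Step 10: From NA = 5, NF = √74, AF = 7, by the inverse law of cosines:
  cos(∠ANF) = (NA² + NF² - AF²) / (2·NA·NF)
  ∠ANF = 54.46°

Step 11: From FA = 7, FN = √74, AN = 5, by the inverse law of cosines:
  cos(∠AFN) = (FA² + FN² - AN²) / (2·FA·FN)
  ∠AFN = 35.54°

Step 12: From LK = 2·√91, LN = 12, KN = 10, by the inverse law of cosines:
  cos(∠KLN) = (LK² + LN² - KN²) / (2·LK·LN)
  ∠KLN = 27°

Step 13: From KL = 2·√91, KN = 10, LN = 12, by the inverse law of cosines:
  cos(∠LKN) = (KL² + KN² - LN²) / (2·KL·KN)
  ∠LKN = 33°

Step 14: From FL = 17.92, FN = √74, LN = 12, by the inverse law of cosines:
  cos(∠LFN) = (FL² + FN² - LN²) / (2·FL·FN)
  ∠LFN = 35.44°

Step 15: From LF = 17.92, LN = 12, FN = √74, by the inverse law of cosines:
  cos(∠FLN) = (LF² + LN² - FN²) / (2·LF·LN)
  ∠FLN = 24.56°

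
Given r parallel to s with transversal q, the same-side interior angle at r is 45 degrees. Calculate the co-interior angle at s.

Co-interior angles (same-side interior) formed by parallel lines and a transversal are supplementary (sum to 180 degrees).
The given angle is 45 degrees.
The co-interior angle = 180 - 45 = 135 degrees.

135 degrees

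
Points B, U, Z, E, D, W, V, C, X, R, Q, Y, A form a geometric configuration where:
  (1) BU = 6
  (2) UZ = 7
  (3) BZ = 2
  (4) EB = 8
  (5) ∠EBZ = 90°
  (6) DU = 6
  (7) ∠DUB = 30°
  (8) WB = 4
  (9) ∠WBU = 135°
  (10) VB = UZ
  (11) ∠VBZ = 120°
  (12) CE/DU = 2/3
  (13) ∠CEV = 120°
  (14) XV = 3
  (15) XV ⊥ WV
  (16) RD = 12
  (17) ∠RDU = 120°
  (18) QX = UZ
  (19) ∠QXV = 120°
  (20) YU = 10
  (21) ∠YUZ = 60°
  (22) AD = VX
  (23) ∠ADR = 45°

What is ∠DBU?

Step 1: By the law of cosines on triangle BUD: BD² = 6² + 6² − 2·6·6·cos(30°) = 9.65, so BD ≈ 3.11.
Step 2: By the inverse law of cosines on triangle DBU: cos(∠DBU) = (3.11² + 6² − 6²) / (2·3.11·6) = 9.65/37.27 = 0.2588, so ∠DBU = 75°.

Therefore, the measure of angle ∠DBU = 75°.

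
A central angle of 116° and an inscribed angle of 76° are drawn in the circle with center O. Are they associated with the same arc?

By the inscribed angle theorem, the inscribed angle for a central angle of 116° should be 116° / 2 = 58°.
The given inscribed angle is 76°, which does not equal 58°.
Therefore, no, they do not correspond to the same arc.

No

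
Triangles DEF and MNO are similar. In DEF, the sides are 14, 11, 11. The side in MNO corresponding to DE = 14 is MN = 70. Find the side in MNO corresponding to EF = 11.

Similar triangles have proportional sides. Setting up the proportion:
MN / DE = NO / EF
70 / 14 = NO / 11
NO = 11 * 70 / 14 = 55.

55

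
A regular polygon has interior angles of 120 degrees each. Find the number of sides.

Exterior angle = 180 - 120 = 60. n = 360 / 60 = 6.

6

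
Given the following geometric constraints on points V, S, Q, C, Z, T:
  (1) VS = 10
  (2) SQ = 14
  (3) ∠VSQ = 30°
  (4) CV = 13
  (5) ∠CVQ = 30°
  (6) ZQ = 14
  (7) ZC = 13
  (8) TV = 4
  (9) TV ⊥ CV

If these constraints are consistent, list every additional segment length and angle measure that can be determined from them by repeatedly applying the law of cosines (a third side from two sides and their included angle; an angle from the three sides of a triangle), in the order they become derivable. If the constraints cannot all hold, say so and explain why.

The constraints are consistent. Derivable facts, in order:
After 1 step:
- CT = √185
- VQ ≈ 7.32
After 2 steps:
- QC ≈ 7.6
- ∠CTV = 72.9°
- ∠QVS = 106.88°
- ∠SQV = 43.12°
- ∠TCV = 17.1°
After 3 steps:
- ∠CQV = 121.24°
- ∠CQZ = 66.52°
- ∠CZQ = 32.44°
- ∠QCV = 28.76°
- ∠QCZ = 81.04°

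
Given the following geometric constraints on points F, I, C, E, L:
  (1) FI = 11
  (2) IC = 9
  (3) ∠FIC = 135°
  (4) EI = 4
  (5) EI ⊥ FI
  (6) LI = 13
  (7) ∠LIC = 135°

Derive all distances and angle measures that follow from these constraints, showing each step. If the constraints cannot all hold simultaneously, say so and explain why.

The constraints are consistent.

Step 1: From FI = 11, IC = 9, and ∠FIC = 135°, by the law of cosines:
  FC² = FI² + IC² - 2·FI·IC·cos(135°) = 121 + 81 + 140 = 342
  FC ≈ 18.49

Step 2: From FI = 11, IE = 4, and ∠FIE = 90°, by the law of cosines:
  FE² = FI² + IE² - 2·FI·IE·cos(90°) = 121 + 16 - 0 = 137
  FE = √137

Step 3: From CI = 9, IL = 13, and ∠CIL = 135°, by the law of cosines:
  CL² = CI² + IL² - 2·CI·IL·cos(135°) = 81 + 169 + 165.5 = 415.5
  CL ≈ 20.38

Step 4: From FC = 18.49, FI = 11, CI = 9, by the inverse law of cosines:
  cos(∠CFI) = (FC² + FI² - CI²) / (2·FC·FI)
  ∠CFI = 20.13°

Step 5: From FE = √137, FI = 11, EI = 4, by the inverse law of cosines:
  cos(∠EFI) = (FE² + FI² - EI²) / (2·FE·FI)
  ∠EFI = 19.98°

Step 6: From CF = 18.49, CI = 9, FI = 11, by the inverse law of cosines:
  cos(∠FCI) = (CF² + CI² - FI²) / (2·CF·CI)
  ∠FCI = 24.87°

Step 7: From CI = 9, CL = 20.38, IL = 13, by the inverse law of cosines:
  cos(∠ICL) = (CI² + CL² - IL²) / (2·CI·CL)
  ∠ICL = 26.81°

Step 8: From EF = √137, EI = 4, FI = 11, by the inverse law of cosines:
  cos(∠FEI) = (EF² + EI² - FI²) / (2·EF·EI)
  ∠FEI = 70.02°

Step 9: From LC = 20.38, LI = 13, CI = 9, by the inverse law of cosines:
  cos(∠CLI) = (LC² + LI² - CI²) / (2·LC·LI)
  ∠CLI = 18.19°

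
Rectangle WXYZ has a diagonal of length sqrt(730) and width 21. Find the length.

The diagonal of a rectangle forms a right triangle with the two sides.
Rearranging the Pythagorean theorem: missing side = sqrt(d^2 - known^2).
= sqrt(730 - 441) = sqrt(289) = 17.

17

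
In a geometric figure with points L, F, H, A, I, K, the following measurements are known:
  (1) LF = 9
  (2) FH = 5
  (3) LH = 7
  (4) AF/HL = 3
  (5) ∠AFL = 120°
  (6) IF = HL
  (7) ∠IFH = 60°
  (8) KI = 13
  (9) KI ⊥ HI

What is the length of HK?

From the given relations: IF = HL = 7.
Step 1: By the law of cosines on triangle HFI: HI² = 5² + 7² − 2·5·7·cos(60°) = 39, so HI = √39.
Step 2: By the law of cosines on triangle HIK: HK² = √39² + 13² − 2·√39·13·cos(90°) = 208, so HK = 4·√13.

Therefore, the length of HK = 4·√13.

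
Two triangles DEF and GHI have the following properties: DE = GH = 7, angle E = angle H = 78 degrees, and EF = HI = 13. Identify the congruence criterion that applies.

The given information provides:
DE = GH = 7, angle E = angle H = 78 degrees, and EF = HI = 13
This matches the SAS congruence theorem.
Two pairs of corresponding sides and the included angle are equal (Side-Angle-Side).

SAS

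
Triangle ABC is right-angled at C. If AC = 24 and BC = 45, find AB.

By the Pythagorean theorem: AB^2 = AC^2 + BC^2
AB^2 = 24^2 + 45^2 = 576 + 2025 = 2601
AB = sqrt(2601) = 51

51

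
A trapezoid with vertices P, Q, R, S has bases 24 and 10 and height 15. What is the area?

Area of a trapezoid = (base1 + base2) * height / 2
Area = (24 + 10) * 15 / 2
Area = 34 * 15 / 2
Area = 510 / 2
Area = 255

255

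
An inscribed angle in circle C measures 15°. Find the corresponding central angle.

The inscribed angle theorem states that a central angle is always twice any inscribed angle that subtends the same arc.
Since the inscribed angle is 15°, the central angle = 2 × 15° = 30°.

30°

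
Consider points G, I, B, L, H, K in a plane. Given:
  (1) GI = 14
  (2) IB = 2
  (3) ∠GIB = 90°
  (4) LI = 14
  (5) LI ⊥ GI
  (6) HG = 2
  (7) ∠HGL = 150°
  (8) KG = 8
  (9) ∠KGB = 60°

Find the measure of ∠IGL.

Step 1: By the law of cosines on triangle GIL: GL² = 14² + 14² − 2·14·14·cos(90°) = 392, so GL = 14·√2.
Step 2: By the inverse law of cosines on triangle IGL: cos(∠IGL) = (14² + (14·√2)² − 14²) / (2·14·14·√2) = 392/554.37 = 0.7071, so ∠IGL = 45°.

Therefore, the measure of angle ∠IGL = 45°.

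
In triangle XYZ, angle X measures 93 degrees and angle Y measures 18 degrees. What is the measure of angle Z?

Let angle Z = x. Then 93 + 18 + x = 180.
x = 180 - 111 = 69 degrees.

69 degrees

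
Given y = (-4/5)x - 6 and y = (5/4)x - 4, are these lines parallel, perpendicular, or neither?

Slope of line 1: m1 = -4/5
Slope of line 2: m2 = 5/4
m1 * m2 = (-4/5) * (5/4) = -1 = -1, so the lines are perpendicular.

Perpendicular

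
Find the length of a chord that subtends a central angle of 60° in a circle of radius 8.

Chord = 2(8) sin(30°) = 8

8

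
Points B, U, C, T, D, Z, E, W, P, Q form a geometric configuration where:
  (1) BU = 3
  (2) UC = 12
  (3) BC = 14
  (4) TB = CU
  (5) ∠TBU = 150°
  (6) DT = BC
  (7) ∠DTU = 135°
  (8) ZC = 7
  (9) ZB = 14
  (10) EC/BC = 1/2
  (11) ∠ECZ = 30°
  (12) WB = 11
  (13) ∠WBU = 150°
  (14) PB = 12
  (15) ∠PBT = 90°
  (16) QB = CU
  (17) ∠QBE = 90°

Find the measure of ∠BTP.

From the given relations: TB = CU = 12.
Step 1: By the law of cosines on triangle TBP: TP² = 12² + 12² − 2·12·12·cos(90°) = 288, so TP = 12·√2.
Step 2: By the inverse law of cosines on triangle BTP: cos(∠BTP) = (12² + (12·√2)² − 12²) / (2·12·12·√2) = 288/407.29 = 0.7071, so ∠BTP = 45°.

Therefore, the measure of angle ∠BTP = 45°.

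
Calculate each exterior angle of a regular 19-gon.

Each exterior angle of a regular n-gon is 360 / n.
For n = 19: 360 / 19 = 360/19 degrees.

360/19 degrees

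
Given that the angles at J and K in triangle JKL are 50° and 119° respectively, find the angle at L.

By the triangle angle sum property, the three interior angles of any triangle add up to 180°.
We know angle J = 50° and angle K = 119°, so their sum is 169°.
Therefore angle L = 180° - 169° = 11°.

11 degrees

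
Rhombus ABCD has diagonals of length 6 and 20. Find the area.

The diagonals of a rhombus divide it into four right triangles.
Each triangle has legs 6/ 2 = 3 and 20/2 = 10, so each has area (1/2)*3*10 = 15.
Four such triangles give total area = (d1 * d2) / 2 = 60.

60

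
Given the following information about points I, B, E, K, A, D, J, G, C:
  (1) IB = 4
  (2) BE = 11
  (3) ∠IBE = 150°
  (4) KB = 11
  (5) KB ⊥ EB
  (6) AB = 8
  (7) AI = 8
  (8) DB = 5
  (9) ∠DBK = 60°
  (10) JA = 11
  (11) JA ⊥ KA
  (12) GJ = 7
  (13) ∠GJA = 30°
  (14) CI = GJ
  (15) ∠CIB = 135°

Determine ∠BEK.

Step 1: By the law of cosines on triangle EBK: EK² = 11² + 11² − 2·11·11·cos(90°) = 242, so EK = 11·√2.
Step 2: By the inverse law of cosines on triangle BEK: cos(∠BEK) = (11² + (11·√2)² − 11²) / (2·11·11·√2) = 242/342.24 = 0.7071, so ∠BEK = 45°.

Therefore, the measure of angle ∠BEK = 45°.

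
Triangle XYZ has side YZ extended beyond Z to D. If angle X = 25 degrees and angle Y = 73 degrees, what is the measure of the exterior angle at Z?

The interior angle at Z is 180 - 25 - 73 = 82 degrees.
The exterior angle and interior angle at Z are supplementary:
Exterior angle = 180 - 82 = 98 degrees.

98 degrees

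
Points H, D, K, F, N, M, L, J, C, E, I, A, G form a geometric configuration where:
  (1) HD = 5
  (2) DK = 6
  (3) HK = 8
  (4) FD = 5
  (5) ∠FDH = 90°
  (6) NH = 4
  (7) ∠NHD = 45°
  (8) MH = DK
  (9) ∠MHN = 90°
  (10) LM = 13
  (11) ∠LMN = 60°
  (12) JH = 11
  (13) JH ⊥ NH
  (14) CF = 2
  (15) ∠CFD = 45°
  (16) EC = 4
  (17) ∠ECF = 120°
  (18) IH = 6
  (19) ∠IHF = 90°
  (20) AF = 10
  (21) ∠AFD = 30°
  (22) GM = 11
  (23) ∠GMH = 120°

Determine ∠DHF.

Step 1: By the law of cosines on triangle HDF: HF² = 5² + 5² − 2·5·5·cos(90°) = 50, so HF = 5·√2.
Step 2: By the inverse law of cosines on triangle DHF: cos(∠DHF) = (5² + (5·√2)² − 5²) / (2·5·5·√2) = 50/70.71 = 0.7071, so ∠DHF = 45°.

Therefore, the measure of angle ∠DHF = 45°.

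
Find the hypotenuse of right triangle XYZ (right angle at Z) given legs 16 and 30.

XY = sqrt(16^2 + 30^2) = sqrt(1156) = 34

34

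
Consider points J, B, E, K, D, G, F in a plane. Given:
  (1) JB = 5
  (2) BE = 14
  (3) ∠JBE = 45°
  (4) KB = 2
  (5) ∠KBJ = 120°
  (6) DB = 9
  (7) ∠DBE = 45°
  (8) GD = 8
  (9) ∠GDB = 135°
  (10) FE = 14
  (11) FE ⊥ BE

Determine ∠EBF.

Step 1: By the law of cosines on triangle BEF: BF² = 14² + 14² − 2·14·14·cos(90°) = 392, so BF = 14·√2.
Step 2: By the inverse law of cosines on triangle EBF: cos(∠EBF) = (14² + (14·√2)² − 14²) / (2·14·14·√2) = 392/554.37 = 0.7071, so ∠EBF = 45°.

Therefore, the measure of angle ∠EBF = 45°.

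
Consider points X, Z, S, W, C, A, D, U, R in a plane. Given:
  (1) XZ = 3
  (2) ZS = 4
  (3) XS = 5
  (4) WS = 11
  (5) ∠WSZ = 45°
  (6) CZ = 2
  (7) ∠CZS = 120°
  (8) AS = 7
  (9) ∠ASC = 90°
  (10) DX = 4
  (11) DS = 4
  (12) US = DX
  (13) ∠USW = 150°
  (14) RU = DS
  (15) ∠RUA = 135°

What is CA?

Step 1: By the law of cosines on triangle CZS: CS² = 2² + 4² − 2·2·4·cos(120°) = 28, so CS = 2·√7.
Step 2: By the law of cosines on triangle CSA: CA² = (2·√7)² + 7² − 2·2·√7·7·cos(90°) = 77, so CA = √77.

Therefore, the length of CA = √77.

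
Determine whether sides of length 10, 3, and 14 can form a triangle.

Check the triangle inequality: 10 + 3 = 13 ≤ 14.
Since the sum of two sides does not exceed the third, no triangle can be formed.

No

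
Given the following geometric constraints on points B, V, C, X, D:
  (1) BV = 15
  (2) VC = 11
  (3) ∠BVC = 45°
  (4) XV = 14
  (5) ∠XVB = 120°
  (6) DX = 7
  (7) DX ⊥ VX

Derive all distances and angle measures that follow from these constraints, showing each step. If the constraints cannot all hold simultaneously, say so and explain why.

The constraints are consistent.

Step 1: From BV = 15, VC = 11, and ∠BVC = 45°, by the law of cosines:
  BC² = BV² + VC² - 2·BV·VC·cos(45°) = 225 + 121 - 233.3 = 112.7
  BC ≈ 10.61

Step 2: From BV = 15, VX = 14, and ∠BVX = 120°, by the law of cosines:
  BX² = BV² + VX² - 2·BV·VX·cos(120°) = 225 + 196 + 210 = 631
  BX ≈ 25.12

Step 3: From VX = 14, XD = 7, and ∠VXD = 90°, by the law of cosines:
  VD² = VX² + XD² - 2·VX·XD·cos(90°) = 196 + 49 - 0 = 245
  VD = 7·√5

Step 4: From BC = 10.61, BV = 15, CV = 11, by the inverse law of cosines:
  cos(∠CBV) = (BC² + BV² - CV²) / (2·BC·BV)
  ∠CBV = 47.12°

Step 5: From BV = 15, BX = 25.12, VX = 14, by the inverse law of cosines:
  cos(∠VBX) = (BV² + BX² - VX²) / (2·BV·BX)
  ∠VBX = 28.86°

Step 6: From VD = 7·√5, VX = 14, DX = 7, by the inverse law of cosines:
  cos(∠DVX) = (VD² + VX² - DX²) / (2·VD·VX)
  ∠DVX = 26.57°

Step 7: From CB = 10.61, CV = 11, BV = 15, by the inverse law of cosines:
  cos(∠BCV) = (CB² + CV² - BV²) / (2·CB·CV)
  ∠BCV = 87.88°

Step 8: From XB = 25.12, XV = 14, BV = 15, by the inverse law of cosines:
  cos(∠BXV) = (XB² + XV² - BV²) / (2·XB·XV)
  ∠BXV = 31.14°

Step 9: From DV = 7·√5, DX = 7, VX = 14, by the inverse law of cosines:
  cos(∠VDX) = (DV² + DX² - VX²) / (2·DV·DX)
  ∠VDX = 63.43°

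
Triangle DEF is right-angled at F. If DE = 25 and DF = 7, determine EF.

Rearranging the Pythagorean theorem to solve for the unknown leg:
leg^2 = hypotenuse^2 - known_leg^2 = 625 - 49 = 576
leg = sqrt(576) = 24.

24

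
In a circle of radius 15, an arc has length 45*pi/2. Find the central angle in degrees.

Arc length L = 2πr × θ/360, so θ = 360L / (2πr).
θ = 360 × 45*pi/2 / (2π × 15)
θ = 270°
θ = 270°

270°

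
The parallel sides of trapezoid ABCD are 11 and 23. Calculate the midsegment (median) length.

midsegment = (11 + 23) / 2 = 34 / 2 = 17

17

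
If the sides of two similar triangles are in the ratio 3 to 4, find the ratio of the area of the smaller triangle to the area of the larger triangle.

Area ratio = (side ratio)^2 = (3/4)^2 = 9:16.

9:16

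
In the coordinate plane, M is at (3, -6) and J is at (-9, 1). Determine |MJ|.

d = sqrt((-9 - 3)^2 + (1 - -6)^2)
d = sqrt(-12^2 + 7^2)
d = sqrt(144 + 49)
d = sqrt(193)

sqrt(193)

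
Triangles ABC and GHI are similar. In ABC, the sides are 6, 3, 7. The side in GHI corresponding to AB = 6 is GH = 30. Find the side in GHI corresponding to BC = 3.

k = 30/6 = 5. HI = 5 * 3 = 15.

15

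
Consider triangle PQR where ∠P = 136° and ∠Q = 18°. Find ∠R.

The interior angles sum to 180°: angle R = 180 - 136 - 18 = 26°.
The triangle is obtuse (angles 136°, 18°, 26°).

26 degrees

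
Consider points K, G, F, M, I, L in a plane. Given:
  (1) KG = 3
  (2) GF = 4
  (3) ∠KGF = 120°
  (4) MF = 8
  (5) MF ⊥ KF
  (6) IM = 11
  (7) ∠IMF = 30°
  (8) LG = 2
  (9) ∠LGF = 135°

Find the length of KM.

Step 1: By the law of cosines on triangle FGK: FK² = 4² + 3² − 2·4·3·cos(120°) = 37, so FK = √37.
Step 2: By the law of cosines on triangle KFM: KM² = √37² + 8² − 2·√37·8·cos(90°) = 101, so KM = √101.

Therefore, the length of KM = √101.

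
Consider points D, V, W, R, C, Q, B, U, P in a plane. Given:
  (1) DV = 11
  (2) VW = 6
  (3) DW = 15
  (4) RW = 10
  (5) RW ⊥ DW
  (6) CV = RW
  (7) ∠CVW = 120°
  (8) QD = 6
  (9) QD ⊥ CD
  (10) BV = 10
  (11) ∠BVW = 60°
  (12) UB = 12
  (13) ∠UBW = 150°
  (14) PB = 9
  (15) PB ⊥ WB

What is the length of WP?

Step 1: By the law of cosines on triangle BVW: BW² = 10² + 6² − 2·10·6·cos(60°) = 76, so BW = 2·√19.
Step 2: By the law of cosines on triangle WBP: WP² = (2·√19)² + 9² − 2·2·√19·9·cos(90°) = 157, so WP = √157.

Therefore, the length of WP = √157.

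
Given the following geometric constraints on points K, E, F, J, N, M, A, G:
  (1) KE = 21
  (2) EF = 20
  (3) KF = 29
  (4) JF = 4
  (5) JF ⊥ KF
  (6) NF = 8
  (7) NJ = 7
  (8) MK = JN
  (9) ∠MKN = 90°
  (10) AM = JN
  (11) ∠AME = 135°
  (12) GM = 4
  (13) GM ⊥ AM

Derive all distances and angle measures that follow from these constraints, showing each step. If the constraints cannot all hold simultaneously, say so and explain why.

The constraints are consistent.

From the given relations:
  MK = JN = 7
  AM = JN = 7

Step 1: From KF = 29, FJ = 4, and ∠KFJ = 90°, by the law of cosines:
  KJ² = KF² + FJ² - 2·KF·FJ·cos(90°) = 841 + 16 - 0 = 857
  KJ ≈ 29.27

Step 2: From AM = 7, MG = 4, and ∠AMG = 90°, by the law of cosines:
  AG² = AM² + MG² - 2·AM·MG·cos(90°) = 49 + 16 - 0 = 65
  AG = √65

Step 3: From KE = 21, KF = 29, EF = 20, by the inverse law of cosines:
  cos(∠EKF) = (KE² + KF² - EF²) / (2·KE·KF)
  ∠EKF = 43.6°

Step 4: From EF = 20, EK = 21, FK = 29, by the inverse law of cosines:
  cos(∠FEK) = (EF² + EK² - FK²) / (2·EF·EK)
  ∠FEK = 90°

Step 5: From FE = 20, FK = 29, EK = 21, by the inverse law of cosines:
  cos(∠EFK) = (FE² + FK² - EK²) / (2·FE·FK)
  ∠EFK = 46.4°

Step 6: From FJ = 4, FN = 8, JN = 7, by the inverse law of cosines:
  cos(∠JFN) = (FJ² + FN² - JN²) / (2·FJ·FN)
  ∠JFN = 61.03°

Step 7: From JF = 4, JN = 7, FN = 8, by the inverse law of cosines:
  cos(∠FJN) = (JF² + JN² - FN²) / (2·JF·JN)
  ∠FJN = 88.98°

Step 8: From NF = 8, NJ = 7, FJ = 4, by the inverse law of cosines:
  cos(∠FNJ) = (NF² + NJ² - FJ²) / (2·NF·NJ)
  ∠FNJ = 29.99°

Step 9: From KF = 29, KJ = 29.27, FJ = 4, by the inverse law of cosines:
  cos(∠FKJ) = (KF² + KJ² - FJ²) / (2·KF·KJ)
  ∠FKJ = 7.85°

Step 10: From JF = 4, JK = 29.27, FK = 29, by the inverse law of cosines:
  cos(∠FJK) = (JF² + JK² - FK²) / (2·JF·JK)
  ∠FJK = 82.15°

Step 11: From AG = √65, AM = 7, GM = 4, by the inverse law of cosines:
  cos(∠GAM) = (AG² + AM² - GM²) / (2·AG·AM)
  ∠GAM = 29.74°

Step 12: From GA = √65, GM = 4, AM = 7, by the inverse law of cosines:
  cos(∠AGM) = (GA² + GM² - AM²) / (2·GA·GM)
  ∠AGM = 60.26°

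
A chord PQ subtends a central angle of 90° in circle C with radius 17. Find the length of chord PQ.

Chord = 2(17) sin(45°) = 17*sqrt(2)

17*sqrt(2)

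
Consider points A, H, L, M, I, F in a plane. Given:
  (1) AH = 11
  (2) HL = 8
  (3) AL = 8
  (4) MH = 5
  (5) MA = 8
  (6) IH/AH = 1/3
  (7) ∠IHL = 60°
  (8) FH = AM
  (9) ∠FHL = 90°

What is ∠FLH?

From the given relations: FH = AM = 8.
Step 1: By the law of cosines on triangle LHF: LF² = 8² + 8² − 2·8·8·cos(90°) = 128, so LF = 8·√2.
Step 2: By the inverse law of cosines on triangle FLH: cos(∠FLH) = ((8·√2)² + 8² − 8²) / (2·8·√2·8) = 128/181.02 = 0.7071, so ∠FLH = 45°.

Therefore, the measure of angle ∠FLH = 45°.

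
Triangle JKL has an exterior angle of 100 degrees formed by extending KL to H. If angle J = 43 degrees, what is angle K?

By the exterior angle theorem: exterior angle = sum of remote interior angles.
100 = 43 + angle K
angle K = 100 - 43 = 57 degrees

57 degrees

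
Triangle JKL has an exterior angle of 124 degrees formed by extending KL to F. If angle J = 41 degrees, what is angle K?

angle K = 124 - 41 = 83 degrees (exterior angle theorem).

83 degrees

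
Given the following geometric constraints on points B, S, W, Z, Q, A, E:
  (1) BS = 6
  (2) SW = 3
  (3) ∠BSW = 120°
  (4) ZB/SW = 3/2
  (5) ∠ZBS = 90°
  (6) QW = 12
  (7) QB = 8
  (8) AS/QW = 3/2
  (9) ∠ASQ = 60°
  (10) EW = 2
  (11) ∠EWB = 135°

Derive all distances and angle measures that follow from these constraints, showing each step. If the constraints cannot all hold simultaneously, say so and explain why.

The constraints are consistent.

From the given relations:
  ZB = 3/2·SW = 3/2·3 ≈ 4.5
  AS = 3/2·QW = 3/2·12 = 18

Step 1: From BS = 6, SW = 3, and ∠BSW = 120°, by the law of cosines:
  BW² = BS² + SW² - 2·BS·SW·cos(120°) = 36 + 9 + 18 = 63
  BW = 3·√7

Step 2: From SB = 6, BZ = 4.5, and ∠SBZ = 90°, by the law of cosines:
  SZ² = SB² + BZ² - 2·SB·BZ·cos(90°) = 36 + 20.25 - 0 = 56.25
  SZ ≈ 7.5

Step 3: From BW = 3·√7, WE = 2, and ∠BWE = 135°, by the law of cosines:
  BE² = BW² + WE² - 2·BW·WE·cos(135°) = 63 + 4 + 22.45 = 89.45
  BE ≈ 9.46

Step 4: From BQ = 8, BW = 3·√7, QW = 12, by the inverse law of cosines:
  cos(∠QBW) = (BQ² + BW² - QW²) / (2·BQ·BW)
  ∠QBW = 97.69°

Step 5: From BS = 6, BW = 3·√7, SW = 3, by the inverse law of cosines:
  cos(∠SBW) = (BS² + BW² - SW²) / (2·BS·BW)
  ∠SBW = 19.11°

Step 6: From SB = 6, SZ = 7.5, BZ = 4.5, by the inverse law of cosines:
  cos(∠BSZ) = (SB² + SZ² - BZ²) / (2·SB·SZ)
  ∠BSZ = 36.87°

Step 7: From WB = 3·√7, WQ = 12, BQ = 8, by the inverse law of cosines:
  cos(∠BWQ) = (WB² + WQ² - BQ²) / (2·WB·WQ)
  ∠BWQ = 41.35°

Step 8: From WB = 3·√7, WS = 3, BS = 6, by the inverse law of cosines:
  cos(∠BWS) = (WB² + WS² - BS²) / (2·WB·WS)
  ∠BWS = 40.89°

Step 9: From ZB = 4.5, ZS = 7.5, BS = 6, by the inverse law of cosines:
  cos(∠BZS) = (ZB² + ZS² - BS²) / (2·ZB·ZS)
  ∠BZS = 53.13°

Step 10: From QB = 8, QW = 12, BW = 3·√7, by the inverse law of cosines:
  cos(∠BQW) = (QB² + QW² - BW²) / (2·QB·QW)
  ∠BQW = 40.96°

Step 11: From BE = 9.46, BW = 3·√7, EW = 2, by the inverse law of cosines:
  cos(∠EBW) = (BE² + BW² - EW²) / (2·BE·BW)
  ∠EBW = 8.6°

Step 12: From EB = 9.46, EW = 2, BW = 3·√7, by the inverse law of cosines:
  cos(∠BEW) = (EB² + EW² - BW²) / (2·EB·EW)
  ∠BEW = 36.4°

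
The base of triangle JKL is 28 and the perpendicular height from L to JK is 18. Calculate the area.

Area = (1/2)(28)(18) = 252

252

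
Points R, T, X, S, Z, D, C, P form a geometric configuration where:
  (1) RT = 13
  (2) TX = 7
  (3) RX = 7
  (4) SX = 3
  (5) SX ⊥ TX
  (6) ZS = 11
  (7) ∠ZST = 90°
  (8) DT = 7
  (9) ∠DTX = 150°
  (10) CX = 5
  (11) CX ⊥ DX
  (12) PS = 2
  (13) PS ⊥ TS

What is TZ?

Step 1: By the law of cosines on triangle SXT: ST² = 3² + 7² − 2·3·7·cos(90°) = 58, so ST = √58.
Step 2: By the law of cosines on triangle TSZ: TZ² = √58² + 11² − 2·√58·11·cos(90°) = 179, so TZ = √179.

Therefore, the length of TZ = √179.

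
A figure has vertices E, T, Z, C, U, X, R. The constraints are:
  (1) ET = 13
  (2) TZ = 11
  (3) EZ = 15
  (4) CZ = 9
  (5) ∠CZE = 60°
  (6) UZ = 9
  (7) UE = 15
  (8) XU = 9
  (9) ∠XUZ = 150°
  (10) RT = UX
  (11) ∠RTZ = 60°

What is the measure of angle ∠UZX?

Step 1: By the law of cosines on triangle ZUX: ZX² = 9² + 9² − 2·9·9·cos(150°) = 302.3, so ZX ≈ 17.39.
Step 2: By the inverse law of cosines on triangle UZX: cos(∠UZX) = (9² + 17.39² − 9²) / (2·9·17.39) = 302.3/312.96 = 0.9659, so ∠UZX = 15°.

Therefore, the measure of angle ∠UZX = 15°.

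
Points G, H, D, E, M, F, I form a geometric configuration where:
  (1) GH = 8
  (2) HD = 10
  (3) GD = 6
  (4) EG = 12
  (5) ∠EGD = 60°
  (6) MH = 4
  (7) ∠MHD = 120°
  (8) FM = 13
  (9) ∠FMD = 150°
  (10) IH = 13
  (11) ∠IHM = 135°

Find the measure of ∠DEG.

Step 1: By the law of cosines on triangle EGD: ED² = 12² + 6² − 2·12·6·cos(60°) = 108, so ED = 6·√3.
Step 2: By the inverse law of cosines on triangle DEG: cos(∠DEG) = ((6·√3)² + 12² − 6²) / (2·6·√3·12) = 216/249.42 = 0.866, so ∠DEG = 30°.

Therefore, the measure of angle ∠DEG = 30°.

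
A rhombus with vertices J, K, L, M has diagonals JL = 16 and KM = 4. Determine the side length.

In a rhombus, the diagonals bisect each other perpendicularly, creating four congruent right triangles.
Each triangle has legs 8 (half of 16) and 2 (half of 4).
The hypotenuse of each right triangle is a side of the rhombus:
side = sqrt(8^2 + 2^2) = sqrt(68) = 2*sqrt(17)

2*sqrt(17)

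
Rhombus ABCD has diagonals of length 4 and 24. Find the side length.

Half-diagonals are 2 and 12. side = sqrt(2^2 + 12^2) = sqrt(148) = 2*sqrt(37)

2*sqrt(37)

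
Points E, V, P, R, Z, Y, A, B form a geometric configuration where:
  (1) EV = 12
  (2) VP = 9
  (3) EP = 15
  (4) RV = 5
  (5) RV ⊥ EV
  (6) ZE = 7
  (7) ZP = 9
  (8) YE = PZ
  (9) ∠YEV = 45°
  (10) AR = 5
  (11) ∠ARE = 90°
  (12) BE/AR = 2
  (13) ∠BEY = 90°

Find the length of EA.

Step 1: By the law of cosines on triangle EVR: ER² = 12² + 5² − 2·12·5·cos(90°) = 169, so ER = 13.
Step 2: By the law of cosines on triangle ERA: EA² = 13² + 5² − 2·13·5·cos(90°) = 194, so EA = √194.

Therefore, the length of EA = √194.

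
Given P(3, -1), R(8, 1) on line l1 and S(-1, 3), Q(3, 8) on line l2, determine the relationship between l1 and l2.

Slope of line 1: m1 = (1 - -1)/(8 - 3) = 2/5 = 2/5
Slope of line 2: m2 = (8 - 3)/(3 - -1) = 5/4 = 5/4
For parallel lines we need equal slopes: 2/5 != 5/4.
For perpendicular lines we need m1*m2 = -1: (2/5)(5/4) = 1/2 != -1.
Since neither condition holds, the lines are neither parallel nor perpendicular.

Neither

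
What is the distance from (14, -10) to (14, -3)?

The horizontal distance is |14 - 14| = 0 and the vertical distance is |-3 - -10| = 7.
By the Pythagorean theorem, d = sqrt(0^2 + 7^2) = sqrt(49) = 7.

7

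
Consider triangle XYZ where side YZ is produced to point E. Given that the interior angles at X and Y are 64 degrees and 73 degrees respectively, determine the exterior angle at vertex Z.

The interior angle at Z is 180 - 64 - 73 = 43 degrees.
The exterior angle and interior angle at Z are supplementary:
Exterior angle = 180 - 43 = 137 degrees.

137 degrees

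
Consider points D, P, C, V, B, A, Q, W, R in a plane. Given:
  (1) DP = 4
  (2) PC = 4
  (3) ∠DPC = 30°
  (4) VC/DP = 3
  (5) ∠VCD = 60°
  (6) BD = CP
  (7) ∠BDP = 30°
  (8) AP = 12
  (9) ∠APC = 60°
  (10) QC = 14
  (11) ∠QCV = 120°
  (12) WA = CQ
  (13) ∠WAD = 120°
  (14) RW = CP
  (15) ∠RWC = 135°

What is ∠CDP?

Step 1: By the law of cosines on triangle DPC: DC² = 4² + 4² − 2·4·4·cos(30°) = 4.29, so DC ≈ 2.07.
Step 2: By the inverse law of cosines on triangle CDP: cos(∠CDP) = (2.07² + 4² − 4²) / (2·2.07·4) = 4.29/16.56 = 0.2588, so ∠CDP = 75°.

Therefore, the measure of angle ∠CDP = 75°.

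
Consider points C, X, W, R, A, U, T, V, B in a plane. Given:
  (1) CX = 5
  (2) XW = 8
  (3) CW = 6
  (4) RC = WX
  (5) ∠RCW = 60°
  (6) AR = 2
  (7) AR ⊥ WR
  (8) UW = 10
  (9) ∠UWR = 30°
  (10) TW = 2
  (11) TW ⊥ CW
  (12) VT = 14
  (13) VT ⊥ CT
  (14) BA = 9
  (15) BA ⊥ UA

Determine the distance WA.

From the given relations: RC = WX = 8.
Step 1: By the law of cosines on triangle RCW: RW² = 8² + 6² − 2·8·6·cos(60°) = 52, so RW = 2·√13.
Step 2: By the law of cosines on triangle WRA: WA² = (2·√13)² + 2² − 2·2·√13·2·cos(90°) = 56, so WA = 2·√14.

Therefore, the length of WA = 2·√14.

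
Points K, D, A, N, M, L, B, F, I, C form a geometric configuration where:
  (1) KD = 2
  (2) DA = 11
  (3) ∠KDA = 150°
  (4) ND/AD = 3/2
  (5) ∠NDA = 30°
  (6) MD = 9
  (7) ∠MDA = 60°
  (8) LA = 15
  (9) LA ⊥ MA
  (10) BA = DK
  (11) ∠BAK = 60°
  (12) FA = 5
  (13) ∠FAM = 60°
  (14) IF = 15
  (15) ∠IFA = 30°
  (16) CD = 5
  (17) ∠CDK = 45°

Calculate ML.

Step 1: By the law of cosines on triangle ADM: AM² = 11² + 9² − 2·11·9·cos(60°) = 103, so AM = √103.
Step 2: By the law of cosines on triangle MAL: ML² = √103² + 15² − 2·√103·15·cos(90°) = 328, so ML = 2·√82.

Therefore, the length of ML = 2·√82.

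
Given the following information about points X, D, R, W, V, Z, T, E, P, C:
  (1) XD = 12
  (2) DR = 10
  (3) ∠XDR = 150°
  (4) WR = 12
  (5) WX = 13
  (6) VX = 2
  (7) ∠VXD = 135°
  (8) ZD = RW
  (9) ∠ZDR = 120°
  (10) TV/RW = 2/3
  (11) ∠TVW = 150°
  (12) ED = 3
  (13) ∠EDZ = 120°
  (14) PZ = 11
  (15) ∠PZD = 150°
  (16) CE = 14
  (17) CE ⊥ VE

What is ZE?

From the given relations: ZD = RW = 12.
Step 1: By the law of cosines on triangle ZDE: ZE² = 12² + 3² − 2·12·3·cos(120°) = 189, so ZE = 3·√21.

Therefore, the length of ZE = 3·√21.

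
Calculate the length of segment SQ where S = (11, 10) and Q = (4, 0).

d = sqrt((-7)^2 + (-10)^2) = sqrt(149)

sqrt(149)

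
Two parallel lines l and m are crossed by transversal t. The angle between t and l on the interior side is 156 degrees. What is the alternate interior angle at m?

Alternate interior angles lie on opposite sides of the transversal, between the parallel lines.
By the alternate interior angle theorem, they are equal: 156 degrees.

156 degrees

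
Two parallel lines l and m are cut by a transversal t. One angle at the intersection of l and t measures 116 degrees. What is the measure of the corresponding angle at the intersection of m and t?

Corresponding angles formed by parallel lines and a transversal are equal.
The given angle is 116 degrees.
The corresponding angle = 116 degrees.

116 degrees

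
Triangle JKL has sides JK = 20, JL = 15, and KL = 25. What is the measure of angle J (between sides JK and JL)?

cos(J) = (20² + 15² - (25)²) / (2 × 20 × 15) = 0, so J = arccos(0) = 90°.

90°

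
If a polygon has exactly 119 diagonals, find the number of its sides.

Using d = n(n - 3)/2, we solve 119 = n(n - 3)/2.
So n(n - 3) = 238.
Testing n = 17: 17 * 14 = 238 = 238. Correct.
The polygon has 17 sides.

17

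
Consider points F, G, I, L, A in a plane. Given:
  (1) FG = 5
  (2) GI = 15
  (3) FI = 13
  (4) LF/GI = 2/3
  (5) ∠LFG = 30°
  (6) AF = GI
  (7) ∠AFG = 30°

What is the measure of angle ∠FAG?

From the given relations: AF = GI = 15.
Step 1: By the law of cosines on triangle AFG: AG² = 15² + 5² − 2·15·5·cos(30°) = 120.1, so AG ≈ 10.96.
Step 2: By the inverse law of cosines on triangle FAG: cos(∠FAG) = (15² + 10.96² − 5²) / (2·15·10.96) = 320.1/328.77 = 0.9736, so ∠FAG = 13.19°.

Therefore, the measure of angle ∠FAG = 13.19°.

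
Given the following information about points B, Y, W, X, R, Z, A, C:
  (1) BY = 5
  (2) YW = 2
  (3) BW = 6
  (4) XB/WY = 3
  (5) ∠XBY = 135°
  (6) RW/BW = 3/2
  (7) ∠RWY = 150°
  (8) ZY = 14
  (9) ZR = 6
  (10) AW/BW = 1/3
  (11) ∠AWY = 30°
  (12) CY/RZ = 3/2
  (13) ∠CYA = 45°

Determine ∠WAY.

From the given relations: AW = 1/3·BW = 1/3·6 = 2.
Step 1: By the law of cosines on triangle AWY: AY² = 2² + 2² − 2·2·2·cos(30°) = 1.07, so AY ≈ 1.04.
Step 2: By the inverse law of cosines on triangle WAY: cos(∠WAY) = (2² + 1.04² − 2²) / (2·2·1.04) = 1.07/4.14 = 0.2588, so ∠WAY = 75°.

Therefore, the measure of angle ∠WAY = 75°.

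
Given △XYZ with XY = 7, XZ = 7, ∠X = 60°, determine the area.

Area = (1/2)(7)(7) sin(60°) = (1/2)(7)(7)(sqrt(3)/2) = 49*sqrt(3)/4

49*sqrt(3)/4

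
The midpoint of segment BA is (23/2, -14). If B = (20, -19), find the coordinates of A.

Using the midpoint formula: M = ((x1 + x2)/2, (y1 + y2)/2)
We know M = (23/2, -14) and B = (20, -19)
For x: 23/2 = (20 + x2)/2, so x2 = 2*23/2 - 20 = 3
For y: -14 = (-19 + y2)/2, so y2 = 2*-14 - -19 = -9
A = (3, -9)

(3, -9)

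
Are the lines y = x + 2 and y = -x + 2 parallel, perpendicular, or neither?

Slope of line 1: m1 = 1
Slope of line 2: m2 = -1
m1 * m2 = -1, so perpendicular.

Perpendicular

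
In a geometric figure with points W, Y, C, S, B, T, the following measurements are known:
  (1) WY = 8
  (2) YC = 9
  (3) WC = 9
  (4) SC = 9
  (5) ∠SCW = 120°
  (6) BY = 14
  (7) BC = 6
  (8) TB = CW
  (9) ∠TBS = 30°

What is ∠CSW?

Step 1: By the law of cosines on triangle SCW: SW² = 9² + 9² − 2·9·9·cos(120°) = 243, so SW = 9·√3.
Step 2: By the inverse law of cosines on triangle CSW: cos(∠CSW) = (9² + (9·√3)² − 9²) / (2·9·9·√3) = 243/280.59 = 0.866, so ∠CSW = 30°.

Therefore, the measure of angle ∠CSW = 30°.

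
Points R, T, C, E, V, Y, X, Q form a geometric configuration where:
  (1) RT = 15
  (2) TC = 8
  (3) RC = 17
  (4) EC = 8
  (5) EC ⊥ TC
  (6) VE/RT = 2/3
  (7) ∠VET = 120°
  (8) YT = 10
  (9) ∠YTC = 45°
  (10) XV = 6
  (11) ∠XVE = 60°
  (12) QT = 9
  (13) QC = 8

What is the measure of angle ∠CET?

Step 1: By the law of cosines on triangle ECT: ET² = 8² + 8² − 2·8·8·cos(90°) = 128, so ET = 8·√2.
Step 2: By the inverse law of cosines on triangle CET: cos(∠CET) = (8² + (8·√2)² − 8²) / (2·8·8·√2) = 128/181.02 = 0.7071, so ∠CET = 45°.

Therefore, the measure of angle ∠CET = 45°.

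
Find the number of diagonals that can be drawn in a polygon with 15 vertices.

Each of the 15 vertices connects to 12 non-adjacent vertices via diagonals.
Total connections = 15 × 12 = 180, but each diagonal is counted twice.
Number of diagonals = 180 / 2 = 90.

90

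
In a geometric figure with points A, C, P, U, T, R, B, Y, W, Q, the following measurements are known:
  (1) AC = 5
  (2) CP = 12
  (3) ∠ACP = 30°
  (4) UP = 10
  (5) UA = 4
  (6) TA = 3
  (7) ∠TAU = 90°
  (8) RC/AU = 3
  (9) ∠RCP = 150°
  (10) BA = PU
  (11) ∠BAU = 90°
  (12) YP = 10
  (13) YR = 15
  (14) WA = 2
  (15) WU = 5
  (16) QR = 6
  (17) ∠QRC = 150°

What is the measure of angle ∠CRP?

From the given relations: RC = 3·AU = 3·4 = 12.
Step 1: By the law of cosines on triangle RCP: RP² = 12² + 12² − 2·12·12·cos(150°) = 537.42, so RP ≈ 23.18.
Step 2: By the inverse law of cosines on triangle CRP: cos(∠CRP) = (12² + 23.18² − 12²) / (2·12·23.18) = 537.42/556.37 = 0.9659, so ∠CRP = 15°.

Therefore, the measure of angle ∠CRP = 15°.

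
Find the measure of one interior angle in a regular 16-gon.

Each interior angle of a regular n-gon is (n - 2) * 180 / n.
For n = 16: (16 - 2) * 180 / 16 = 2520/16 = 315/2 degrees.

315/2 degrees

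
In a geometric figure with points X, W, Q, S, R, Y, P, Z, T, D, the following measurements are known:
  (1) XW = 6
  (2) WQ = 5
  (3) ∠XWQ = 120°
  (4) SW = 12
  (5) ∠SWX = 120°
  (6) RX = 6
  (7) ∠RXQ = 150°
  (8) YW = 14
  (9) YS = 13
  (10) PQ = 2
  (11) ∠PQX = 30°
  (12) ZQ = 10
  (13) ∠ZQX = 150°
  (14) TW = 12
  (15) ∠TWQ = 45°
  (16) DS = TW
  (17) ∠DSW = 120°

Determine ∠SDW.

From the given relations: DS = TW = 12.
Step 1: By the law of cosines on triangle DSW: DW² = 12² + 12² − 2·12·12·cos(120°) = 432, so DW = 12·√3.
Step 2: By the inverse law of cosines on triangle SDW: cos(∠SDW) = (12² + (12·√3)² − 12²) / (2·12·12·√3) = 432/498.83 = 0.866, so ∠SDW = 30°.

Therefore, the measure of angle ∠SDW = 30°.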